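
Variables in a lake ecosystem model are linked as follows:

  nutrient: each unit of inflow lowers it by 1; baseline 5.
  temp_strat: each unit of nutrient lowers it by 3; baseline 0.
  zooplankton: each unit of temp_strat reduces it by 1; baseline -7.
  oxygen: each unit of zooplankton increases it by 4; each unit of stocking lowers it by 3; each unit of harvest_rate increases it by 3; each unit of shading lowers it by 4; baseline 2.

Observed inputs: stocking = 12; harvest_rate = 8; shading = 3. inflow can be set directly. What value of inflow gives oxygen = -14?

Substituting into the temp_strat equation gives temp_strat = 3*inflow - 15.
Substituting into the zooplankton equation gives zooplankton = -3*inflow + 8.
oxygen becomes -12*inflow + 10.
Solve -12*inflow + 10 = -14: inflow = (-14 - 10) / -12 = 2.

inflow = 2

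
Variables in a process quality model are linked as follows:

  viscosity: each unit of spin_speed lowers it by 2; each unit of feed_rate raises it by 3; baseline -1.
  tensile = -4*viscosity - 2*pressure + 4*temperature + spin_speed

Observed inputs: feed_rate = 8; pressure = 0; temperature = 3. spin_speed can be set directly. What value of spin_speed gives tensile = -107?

Substituting into the viscosity equation gives viscosity = -2*spin_speed + 23.
tensile becomes 9*spin_speed - 80.
Solve 9*spin_speed - 80 = -107: spin_speed = (-107 + 80) / 9 = -3.

spin_speed = -3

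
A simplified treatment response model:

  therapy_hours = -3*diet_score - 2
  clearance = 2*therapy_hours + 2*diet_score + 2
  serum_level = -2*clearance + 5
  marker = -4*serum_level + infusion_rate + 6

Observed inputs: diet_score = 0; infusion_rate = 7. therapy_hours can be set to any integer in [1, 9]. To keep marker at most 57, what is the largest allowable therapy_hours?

Intervening on therapy_hours fixes its value directly, overriding its dependence on diet_score.
Substituting into the clearance equation gives clearance = 2*therapy_hours + 2.
serum_level becomes -4*therapy_hours + 1.
Substituting into the marker equation gives marker = 16*therapy_hours + 9.
Require 16*therapy_hours + 9 ≤ 57, so therapy_hours ≤ 3.
The largest integer in [1, 9] satisfying this is 3.

therapy_hours = 3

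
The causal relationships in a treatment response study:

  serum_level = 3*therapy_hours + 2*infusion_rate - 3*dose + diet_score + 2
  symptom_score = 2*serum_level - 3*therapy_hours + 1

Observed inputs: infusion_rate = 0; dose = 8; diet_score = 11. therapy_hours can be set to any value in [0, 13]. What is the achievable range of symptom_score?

Substituting into the serum_level equation gives serum_level = 3*therapy_hours - 11.
Substituting into the symptom_score equation gives symptom_score = 3*therapy_hours - 21.
Linear in therapy_hours, so extremes are at the endpoints: therapy_hours = 0 gives symptom_score = -21; therapy_hours = 13 gives symptom_score = 18.

-21 to 18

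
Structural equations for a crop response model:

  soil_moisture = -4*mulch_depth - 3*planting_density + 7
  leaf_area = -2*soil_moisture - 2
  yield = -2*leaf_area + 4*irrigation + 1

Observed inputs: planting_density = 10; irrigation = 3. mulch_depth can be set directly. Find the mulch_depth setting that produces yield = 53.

mulch_depth = -8

Substituting into the soil_moisture equation gives soil_moisture = -4*mulch_depth - 23.
Substituting into the leaf_area equation gives leaf_area = 8*mulch_depth + 44.
Substituting into the yield equation gives yield = -16*mulch_depth - 75.
Solve -16*mulch_depth - 75 = 53: mulch_depth = (53 + 75) / -16 = -8.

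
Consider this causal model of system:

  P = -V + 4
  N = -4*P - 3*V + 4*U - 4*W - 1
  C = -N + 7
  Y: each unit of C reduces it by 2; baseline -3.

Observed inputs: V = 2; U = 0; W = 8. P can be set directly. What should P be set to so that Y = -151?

P = 7

Intervening on P fixes its value directly, overriding its dependence on V.
Substituting into the N equation gives N = -4*P - 39.
C becomes 4*P + 46.
This gives Y = -8*P - 95.
Solve -8*P - 95 = -151: P = (-151 + 95) / -8 = 7.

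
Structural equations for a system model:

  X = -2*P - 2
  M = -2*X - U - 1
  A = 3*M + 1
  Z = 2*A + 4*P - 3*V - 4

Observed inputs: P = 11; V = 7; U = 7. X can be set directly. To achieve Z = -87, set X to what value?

X = 5

Intervening on X fixes its value directly, overriding its dependence on P.
Substituting into the M equation gives M = -2*X - 8.
A becomes -6*X - 23.
Substituting into the Z equation gives Z = -12*X - 27.
Solve -12*X - 27 = -87: X = (-87 + 27) / -12 = 5.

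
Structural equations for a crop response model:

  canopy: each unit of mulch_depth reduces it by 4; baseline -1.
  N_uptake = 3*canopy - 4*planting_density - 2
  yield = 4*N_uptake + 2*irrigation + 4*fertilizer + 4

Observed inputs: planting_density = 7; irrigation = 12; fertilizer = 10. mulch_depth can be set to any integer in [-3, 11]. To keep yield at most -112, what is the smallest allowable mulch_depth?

mulch_depth = 1

Substituting into the N_uptake equation gives N_uptake = -12*mulch_depth - 33.
Substituting into the yield equation gives yield = -48*mulch_depth - 64.
Require -48*mulch_depth - 64 ≤ -112, so mulch_depth ≥ 1.
The smallest integer in [-3, 11] satisfying this is 1.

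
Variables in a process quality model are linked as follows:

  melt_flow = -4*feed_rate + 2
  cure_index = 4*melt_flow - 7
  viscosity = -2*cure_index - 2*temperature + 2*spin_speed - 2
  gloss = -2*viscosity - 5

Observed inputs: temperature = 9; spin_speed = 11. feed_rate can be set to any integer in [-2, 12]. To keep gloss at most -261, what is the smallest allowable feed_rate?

Substituting into the cure_index equation gives cure_index = -16*feed_rate + 1.
Substituting into the viscosity equation gives viscosity = 32*feed_rate.
gloss becomes -64*feed_rate - 5.
Require -64*feed_rate - 5 ≤ -261, so feed_rate ≥ 4.
The smallest integer in [-2, 12] satisfying this is 4.

feed_rate = 4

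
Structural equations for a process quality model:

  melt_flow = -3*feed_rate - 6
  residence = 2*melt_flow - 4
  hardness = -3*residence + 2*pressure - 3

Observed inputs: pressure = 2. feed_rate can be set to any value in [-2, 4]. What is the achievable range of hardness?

Substituting into the residence equation gives residence = -6*feed_rate - 16.
Substituting into the hardness equation gives hardness = 18*feed_rate + 49.
Linear in feed_rate, so extremes are at the endpoints: feed_rate = -2 gives hardness = 13; feed_rate = 4 gives hardness = 121.

13 to 121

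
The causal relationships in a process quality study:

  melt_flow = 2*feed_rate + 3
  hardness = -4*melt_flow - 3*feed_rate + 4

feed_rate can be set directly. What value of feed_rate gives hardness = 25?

feed_rate = -3

Substituting into the hardness equation gives hardness = -11*feed_rate - 8.
Solve -11*feed_rate - 8 = 25: feed_rate = (25 + 8) / -11 = -3.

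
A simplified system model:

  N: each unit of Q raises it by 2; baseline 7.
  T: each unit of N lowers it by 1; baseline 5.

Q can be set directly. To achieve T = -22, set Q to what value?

Substituting into the T equation gives T = -2*Q - 2.
Solve -2*Q - 2 = -22: Q = (-22 + 2) / -2 = 10.

Q = 10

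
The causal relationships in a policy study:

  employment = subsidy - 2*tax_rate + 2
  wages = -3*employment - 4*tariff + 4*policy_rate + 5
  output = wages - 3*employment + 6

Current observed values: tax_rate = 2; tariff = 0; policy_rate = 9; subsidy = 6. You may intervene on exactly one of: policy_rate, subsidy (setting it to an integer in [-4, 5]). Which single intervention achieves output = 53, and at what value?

set subsidy = 1

Intervening on policy_rate: output = 4*policy_rate - 13. Reaching 53 requires policy_rate = 33/2, not an integer.
Intervening on subsidy: with other inputs at their observed values, output = -6*subsidy + 59. Solving for 53 gives subsidy = 1, within [-4, 5].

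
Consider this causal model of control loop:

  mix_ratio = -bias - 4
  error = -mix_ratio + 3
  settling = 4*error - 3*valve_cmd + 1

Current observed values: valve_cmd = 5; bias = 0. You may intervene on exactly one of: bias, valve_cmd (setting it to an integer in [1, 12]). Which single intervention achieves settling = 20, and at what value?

Intervening on bias: settling = 4*bias + 14. Reaching 20 requires bias = 3/2, not an integer.
Intervening on valve_cmd: with other inputs at their observed values, settling = -3*valve_cmd + 29. Solving for 20 gives valve_cmd = 3, within [1, 12].

set valve_cmd = 3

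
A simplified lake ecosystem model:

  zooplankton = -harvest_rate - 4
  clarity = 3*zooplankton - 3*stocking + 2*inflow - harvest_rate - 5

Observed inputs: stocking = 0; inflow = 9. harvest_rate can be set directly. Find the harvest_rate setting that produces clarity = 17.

harvest_rate = -4

Substituting into the clarity equation gives clarity = -4*harvest_rate + 1.
Solve -4*harvest_rate + 1 = 17: harvest_rate = (17 - 1) / -4 = -4.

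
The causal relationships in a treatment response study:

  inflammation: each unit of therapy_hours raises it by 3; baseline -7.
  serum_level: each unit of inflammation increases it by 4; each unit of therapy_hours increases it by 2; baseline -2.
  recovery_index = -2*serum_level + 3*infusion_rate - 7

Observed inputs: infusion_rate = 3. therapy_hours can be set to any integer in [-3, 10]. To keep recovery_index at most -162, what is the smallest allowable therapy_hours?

therapy_hours = 8

Substituting into the serum_level equation gives serum_level = 14*therapy_hours - 30.
Substituting into the recovery_index equation gives recovery_index = -28*therapy_hours + 62.
Require -28*therapy_hours + 62 ≤ -162, so therapy_hours ≥ 8.
The smallest integer in [-3, 10] satisfying this is 8.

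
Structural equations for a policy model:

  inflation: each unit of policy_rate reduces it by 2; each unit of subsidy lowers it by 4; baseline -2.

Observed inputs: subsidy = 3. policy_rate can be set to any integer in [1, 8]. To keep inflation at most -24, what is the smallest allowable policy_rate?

Substituting into the inflation equation gives inflation = -2*policy_rate - 14.
Require -2*policy_rate - 14 ≤ -24, so policy_rate ≥ 5.
The smallest integer in [1, 8] satisfying this is 5.

policy_rate = 5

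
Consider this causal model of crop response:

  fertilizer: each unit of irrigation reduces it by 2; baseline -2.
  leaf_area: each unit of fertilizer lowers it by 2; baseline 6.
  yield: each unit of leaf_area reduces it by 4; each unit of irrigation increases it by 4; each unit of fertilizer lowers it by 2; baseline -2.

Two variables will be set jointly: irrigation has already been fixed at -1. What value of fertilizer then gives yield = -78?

With irrigation held at -1:
Intervening on fertilizer fixes its value directly, overriding its dependence on irrigation.
Substituting into the yield equation gives yield = 6*fertilizer - 30.
Solve 6*fertilizer - 30 = -78: fertilizer = (-78 + 30) / 6 = -8.

fertilizer = -8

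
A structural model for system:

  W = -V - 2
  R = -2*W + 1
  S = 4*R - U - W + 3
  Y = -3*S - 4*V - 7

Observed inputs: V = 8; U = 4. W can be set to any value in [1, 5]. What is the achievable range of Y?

Intervening on W fixes its value directly, overriding its dependence on V.
Substituting into the S equation gives S = -9*W + 3.
Y becomes 27*W - 48.
Linear in W, so extremes are at the endpoints: W = 1 gives Y = -21; W = 5 gives Y = 87.

-21 to 87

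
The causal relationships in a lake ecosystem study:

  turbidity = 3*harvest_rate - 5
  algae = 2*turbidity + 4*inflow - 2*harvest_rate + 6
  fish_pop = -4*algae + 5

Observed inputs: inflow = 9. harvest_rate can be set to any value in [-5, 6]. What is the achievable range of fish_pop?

Substituting into the algae equation gives algae = 4*harvest_rate + 32.
So fish_pop = -16*harvest_rate - 123.
Linear in harvest_rate, so extremes are at the endpoints: harvest_rate = -5 gives fish_pop = -43; harvest_rate = 6 gives fish_pop = -219.

-219 to -43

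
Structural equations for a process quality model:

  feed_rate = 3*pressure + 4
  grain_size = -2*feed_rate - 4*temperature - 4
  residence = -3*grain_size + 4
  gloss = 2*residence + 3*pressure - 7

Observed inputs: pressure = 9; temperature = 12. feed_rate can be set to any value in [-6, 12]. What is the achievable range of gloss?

268 to 484

Intervening on feed_rate fixes its value directly, overriding its dependence on pressure.
Substituting into the grain_size equation gives grain_size = -2*feed_rate - 52.
Substituting into the residence equation gives residence = 6*feed_rate + 160.
gloss becomes 12*feed_rate + 340.
Linear in feed_rate, so extremes are at the endpoints: feed_rate = -6 gives gloss = 268; feed_rate = 12 gives gloss = 484.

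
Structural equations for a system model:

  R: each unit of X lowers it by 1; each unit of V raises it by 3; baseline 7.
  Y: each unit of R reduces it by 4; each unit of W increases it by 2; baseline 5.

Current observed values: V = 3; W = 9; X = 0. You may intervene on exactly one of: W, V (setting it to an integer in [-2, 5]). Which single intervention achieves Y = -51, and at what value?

Intervening on W: with other inputs at their observed values, Y = 2*W - 59. Solving for -51 gives W = 4, within [-2, 5].
Intervening on V: Y = -12*V - 5. Reaching -51 requires V = 23/6, not an integer.

set W = 4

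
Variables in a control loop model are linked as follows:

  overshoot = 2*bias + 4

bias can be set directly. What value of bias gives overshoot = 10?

bias = 3

Solve 2*bias + 4 = 10: bias = (10 - 4) / 2 = 3.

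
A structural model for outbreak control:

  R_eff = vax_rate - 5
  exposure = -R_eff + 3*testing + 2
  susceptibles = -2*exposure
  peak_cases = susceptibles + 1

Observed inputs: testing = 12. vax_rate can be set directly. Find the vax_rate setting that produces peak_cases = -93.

vax_rate = -4

Substituting into the exposure equation gives exposure = -vax_rate + 43.
This gives susceptibles = 2*vax_rate - 86.
Substituting into the peak_cases equation gives peak_cases = 2*vax_rate - 85.
Solve 2*vax_rate - 85 = -93: vax_rate = (-93 + 85) / 2 = -4.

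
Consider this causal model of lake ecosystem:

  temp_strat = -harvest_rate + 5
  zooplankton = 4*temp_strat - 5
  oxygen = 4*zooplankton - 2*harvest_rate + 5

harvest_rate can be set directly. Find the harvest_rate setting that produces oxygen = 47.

Substituting into the zooplankton equation gives zooplankton = -4*harvest_rate + 15.
Substituting into the oxygen equation gives oxygen = -18*harvest_rate + 65.
Solve -18*harvest_rate + 65 = 47: harvest_rate = (47 - 65) / -18 = 1.

harvest_rate = 1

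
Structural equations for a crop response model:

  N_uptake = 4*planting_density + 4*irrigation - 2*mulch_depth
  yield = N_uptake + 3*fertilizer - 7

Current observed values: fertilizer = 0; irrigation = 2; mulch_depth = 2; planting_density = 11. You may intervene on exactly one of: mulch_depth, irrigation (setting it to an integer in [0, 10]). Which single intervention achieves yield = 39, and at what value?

Intervening on mulch_depth: with other inputs at their observed values, yield = -2*mulch_depth + 45. Solving for 39 gives mulch_depth = 3, within [0, 10].
Intervening on irrigation: yield = 4*irrigation + 33. Reaching 39 requires irrigation = 3/2, not an integer.

set mulch_depth = 3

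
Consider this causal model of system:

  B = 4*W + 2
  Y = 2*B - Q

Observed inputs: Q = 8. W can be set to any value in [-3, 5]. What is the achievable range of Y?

Substituting into the Y equation gives Y = 8*W - 4.
Linear in W, so extremes are at the endpoints: W = -3 gives Y = -28; W = 5 gives Y = 36.

-28 to 36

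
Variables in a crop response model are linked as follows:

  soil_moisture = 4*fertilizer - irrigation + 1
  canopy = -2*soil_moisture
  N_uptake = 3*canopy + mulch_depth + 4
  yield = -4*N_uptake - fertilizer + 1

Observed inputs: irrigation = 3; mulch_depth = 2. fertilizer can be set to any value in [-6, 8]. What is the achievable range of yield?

Substituting into the soil_moisture equation gives soil_moisture = 4*fertilizer - 2.
canopy becomes -8*fertilizer + 4.
So N_uptake = -24*fertilizer + 18.
yield becomes 95*fertilizer - 71.
Linear in fertilizer, so extremes are at the endpoints: fertilizer = -6 gives yield = -641; fertilizer = 8 gives yield = 689.

-641 to 689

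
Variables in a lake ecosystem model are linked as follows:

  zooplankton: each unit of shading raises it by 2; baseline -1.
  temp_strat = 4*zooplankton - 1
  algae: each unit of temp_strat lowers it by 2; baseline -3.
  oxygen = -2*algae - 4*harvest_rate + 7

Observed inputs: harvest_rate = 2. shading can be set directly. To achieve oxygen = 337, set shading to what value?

shading = 11

Substituting into the temp_strat equation gives temp_strat = 8*shading - 5.
So algae = -16*shading + 7.
oxygen becomes 32*shading - 15.
Solve 32*shading - 15 = 337: shading = (337 + 15) / 32 = 11.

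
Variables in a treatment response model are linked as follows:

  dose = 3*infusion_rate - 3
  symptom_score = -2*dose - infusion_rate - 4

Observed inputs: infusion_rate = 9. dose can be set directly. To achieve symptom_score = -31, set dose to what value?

dose = 9

Intervening on dose fixes its value directly, overriding its dependence on infusion_rate.
Substituting into the symptom_score equation gives symptom_score = -2*dose - 13.
Solve -2*dose - 13 = -31: dose = (-31 + 13) / -2 = 9.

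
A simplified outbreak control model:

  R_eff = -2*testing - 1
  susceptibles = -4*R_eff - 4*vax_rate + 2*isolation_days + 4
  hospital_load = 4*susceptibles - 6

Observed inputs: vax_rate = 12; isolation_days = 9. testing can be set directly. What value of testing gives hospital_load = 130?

testing = 7

Substituting into the susceptibles equation gives susceptibles = 8*testing - 22.
hospital_load becomes 32*testing - 94.
Solve 32*testing - 94 = 130: testing = (130 + 94) / 32 = 7.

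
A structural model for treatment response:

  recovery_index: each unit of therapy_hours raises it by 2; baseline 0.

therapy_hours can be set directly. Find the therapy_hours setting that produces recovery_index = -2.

Solve 2*therapy_hours = -2: therapy_hours = -2 / 2 = -1.

therapy_hours = -1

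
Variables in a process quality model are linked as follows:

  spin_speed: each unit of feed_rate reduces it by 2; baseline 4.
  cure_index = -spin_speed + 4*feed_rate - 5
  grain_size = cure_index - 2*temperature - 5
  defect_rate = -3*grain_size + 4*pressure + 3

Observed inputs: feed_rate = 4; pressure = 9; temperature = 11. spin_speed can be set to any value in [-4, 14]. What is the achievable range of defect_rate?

75 to 129

Intervening on spin_speed fixes its value directly, overriding its dependence on feed_rate.
Substituting into the cure_index equation gives cure_index = -spin_speed + 11.
Substituting into the grain_size equation gives grain_size = -spin_speed - 16.
Substituting into the defect_rate equation gives defect_rate = 3*spin_speed + 87.
Linear in spin_speed, so extremes are at the endpoints: spin_speed = -4 gives defect_rate = 75; spin_speed = 14 gives defect_rate = 129.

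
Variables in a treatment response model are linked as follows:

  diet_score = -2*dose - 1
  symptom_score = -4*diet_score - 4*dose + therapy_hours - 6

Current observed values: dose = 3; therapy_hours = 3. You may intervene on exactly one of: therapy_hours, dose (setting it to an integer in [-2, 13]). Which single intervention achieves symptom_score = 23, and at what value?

set therapy_hours = 13

Intervening on therapy_hours: with other inputs at their observed values, symptom_score = therapy_hours + 10. Solving for 23 gives therapy_hours = 13, within [-2, 13].
Intervening on dose: symptom_score = 4*dose + 1. Reaching 23 requires dose = 11/2, not an integer.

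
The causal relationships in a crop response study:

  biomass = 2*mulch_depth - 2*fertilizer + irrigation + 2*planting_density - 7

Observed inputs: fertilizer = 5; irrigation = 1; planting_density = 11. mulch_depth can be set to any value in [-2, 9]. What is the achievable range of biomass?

2 to 24

Substituting into the biomass equation gives biomass = 2*mulch_depth + 6.
Linear in mulch_depth, so extremes are at the endpoints: mulch_depth = -2 gives biomass = 2; mulch_depth = 9 gives biomass = 24.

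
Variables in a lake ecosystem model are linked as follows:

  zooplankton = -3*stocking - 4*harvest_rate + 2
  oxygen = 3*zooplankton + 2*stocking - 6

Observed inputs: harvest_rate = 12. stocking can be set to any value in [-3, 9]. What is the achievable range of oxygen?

Substituting into the zooplankton equation gives zooplankton = -3*stocking - 46.
This gives oxygen = -7*stocking - 144.
Linear in stocking, so extremes are at the endpoints: stocking = -3 gives oxygen = -123; stocking = 9 gives oxygen = -207.

-207 to -123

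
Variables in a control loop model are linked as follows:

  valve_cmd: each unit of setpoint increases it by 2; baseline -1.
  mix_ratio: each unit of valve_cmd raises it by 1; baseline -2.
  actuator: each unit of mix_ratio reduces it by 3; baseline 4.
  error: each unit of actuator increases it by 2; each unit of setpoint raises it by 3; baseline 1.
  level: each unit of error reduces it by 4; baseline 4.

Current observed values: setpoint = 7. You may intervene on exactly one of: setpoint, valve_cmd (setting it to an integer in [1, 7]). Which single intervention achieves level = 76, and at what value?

set setpoint = 5

Intervening on setpoint: with other inputs at their observed values, level = 36*setpoint - 104. Solving for 76 gives setpoint = 5, within [1, 7].
Intervening on valve_cmd: level = 24*valve_cmd - 164. Reaching 76 requires valve_cmd = 10, outside [1, 7].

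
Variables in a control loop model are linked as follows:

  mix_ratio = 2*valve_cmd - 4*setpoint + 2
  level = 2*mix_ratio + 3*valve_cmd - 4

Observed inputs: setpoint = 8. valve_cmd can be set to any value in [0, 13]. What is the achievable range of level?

Substituting into the mix_ratio equation gives mix_ratio = 2*valve_cmd - 30.
This gives level = 7*valve_cmd - 64.
Linear in valve_cmd, so extremes are at the endpoints: valve_cmd = 0 gives level = -64; valve_cmd = 13 gives level = 27.

-64 to 27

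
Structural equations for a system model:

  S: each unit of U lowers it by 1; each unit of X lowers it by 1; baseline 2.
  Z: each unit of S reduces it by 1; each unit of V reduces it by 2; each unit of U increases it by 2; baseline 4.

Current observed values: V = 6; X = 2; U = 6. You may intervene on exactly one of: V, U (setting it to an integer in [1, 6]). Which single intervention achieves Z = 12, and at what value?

Intervening on V: with other inputs at their observed values, Z = -2*V + 22. Solving for 12 gives V = 5, within [1, 6].
Intervening on U: Z = 3*U - 8. Reaching 12 requires U = 20/3, not an integer.

set V = 5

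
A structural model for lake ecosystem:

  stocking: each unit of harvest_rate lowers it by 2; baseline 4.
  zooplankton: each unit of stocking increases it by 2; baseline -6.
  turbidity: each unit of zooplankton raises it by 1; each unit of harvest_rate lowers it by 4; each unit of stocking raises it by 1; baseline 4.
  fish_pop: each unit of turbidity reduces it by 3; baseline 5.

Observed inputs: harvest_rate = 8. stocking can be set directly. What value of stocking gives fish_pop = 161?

Intervening on stocking fixes its value directly, overriding its dependence on harvest_rate.
Substituting into the turbidity equation gives turbidity = 3*stocking - 34.
Substituting into the fish_pop equation gives fish_pop = -9*stocking + 107.
Solve -9*stocking + 107 = 161: stocking = (161 - 107) / -9 = -6.

stocking = -6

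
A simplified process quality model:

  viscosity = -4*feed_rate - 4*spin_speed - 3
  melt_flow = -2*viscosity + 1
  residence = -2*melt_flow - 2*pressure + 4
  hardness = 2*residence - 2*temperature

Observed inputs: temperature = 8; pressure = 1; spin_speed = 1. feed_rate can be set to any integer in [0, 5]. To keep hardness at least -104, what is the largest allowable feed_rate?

Substituting into the viscosity equation gives viscosity = -4*feed_rate - 7.
melt_flow becomes 8*feed_rate + 15.
Substituting into the residence equation gives residence = -16*feed_rate - 28.
So hardness = -32*feed_rate - 72.
Require -32*feed_rate - 72 ≥ -104, so feed_rate ≤ 1.
The largest integer in [0, 5] satisfying this is 1.

feed_rate = 1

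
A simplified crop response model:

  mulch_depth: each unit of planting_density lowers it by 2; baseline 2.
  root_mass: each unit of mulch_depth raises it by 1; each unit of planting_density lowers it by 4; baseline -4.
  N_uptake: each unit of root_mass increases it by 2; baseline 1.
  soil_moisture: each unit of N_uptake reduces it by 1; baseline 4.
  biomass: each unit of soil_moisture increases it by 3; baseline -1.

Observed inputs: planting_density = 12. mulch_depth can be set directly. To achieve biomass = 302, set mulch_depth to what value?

Intervening on mulch_depth fixes its value directly, overriding its dependence on planting_density.
Substituting into the root_mass equation gives root_mass = mulch_depth - 52.
N_uptake becomes 2*mulch_depth - 103.
So soil_moisture = -2*mulch_depth + 107.
Substituting into the biomass equation gives biomass = -6*mulch_depth + 320.
Solve -6*mulch_depth + 320 = 302: mulch_depth = (302 - 320) / -6 = 3.

mulch_depth = 3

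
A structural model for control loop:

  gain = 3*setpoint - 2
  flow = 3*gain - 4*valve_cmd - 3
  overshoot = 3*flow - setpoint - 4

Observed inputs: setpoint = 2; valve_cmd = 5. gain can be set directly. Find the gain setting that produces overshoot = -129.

gain = -6

Intervening on gain fixes its value directly, overriding its dependence on setpoint.
Substituting into the flow equation gives flow = 3*gain - 23.
Substituting into the overshoot equation gives overshoot = 9*gain - 75.
Solve 9*gain - 75 = -129: gain = (-129 + 75) / 9 = -6.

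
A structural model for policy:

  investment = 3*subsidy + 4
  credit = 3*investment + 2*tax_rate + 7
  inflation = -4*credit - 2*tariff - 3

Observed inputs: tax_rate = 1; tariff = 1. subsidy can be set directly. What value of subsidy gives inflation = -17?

Substituting into the credit equation gives credit = 9*subsidy + 21.
Substituting into the inflation equation gives inflation = -36*subsidy - 89.
Solve -36*subsidy - 89 = -17: subsidy = (-17 + 89) / -36 = -2.

subsidy = -2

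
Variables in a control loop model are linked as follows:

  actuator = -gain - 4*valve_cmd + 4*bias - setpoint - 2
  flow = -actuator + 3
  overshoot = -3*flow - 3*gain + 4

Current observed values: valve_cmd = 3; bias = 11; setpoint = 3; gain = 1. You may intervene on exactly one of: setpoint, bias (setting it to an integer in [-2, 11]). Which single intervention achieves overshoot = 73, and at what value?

Intervening on setpoint: with other inputs at their observed values, overshoot = -3*setpoint + 79. Solving for 73 gives setpoint = 2, within [-2, 11].
Intervening on bias: overshoot = 12*bias - 62. Reaching 73 requires bias = 45/4, not an integer.

set setpoint = 2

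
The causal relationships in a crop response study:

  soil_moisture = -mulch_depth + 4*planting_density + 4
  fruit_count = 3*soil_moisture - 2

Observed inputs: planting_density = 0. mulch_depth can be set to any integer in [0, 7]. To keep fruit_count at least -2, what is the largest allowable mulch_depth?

mulch_depth = 4

Substituting into the soil_moisture equation gives soil_moisture = -mulch_depth + 4.
So fruit_count = -3*mulch_depth + 10.
Require -3*mulch_depth + 10 ≥ -2, so mulch_depth ≤ 4.
The largest integer in [0, 7] satisfying this is 4.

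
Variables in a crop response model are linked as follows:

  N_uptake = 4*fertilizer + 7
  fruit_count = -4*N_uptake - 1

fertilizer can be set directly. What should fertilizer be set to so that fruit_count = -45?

Substituting into the fruit_count equation gives fruit_count = -16*fertilizer - 29.
Solve -16*fertilizer - 29 = -45: fertilizer = (-45 + 29) / -16 = 1.

fertilizer = 1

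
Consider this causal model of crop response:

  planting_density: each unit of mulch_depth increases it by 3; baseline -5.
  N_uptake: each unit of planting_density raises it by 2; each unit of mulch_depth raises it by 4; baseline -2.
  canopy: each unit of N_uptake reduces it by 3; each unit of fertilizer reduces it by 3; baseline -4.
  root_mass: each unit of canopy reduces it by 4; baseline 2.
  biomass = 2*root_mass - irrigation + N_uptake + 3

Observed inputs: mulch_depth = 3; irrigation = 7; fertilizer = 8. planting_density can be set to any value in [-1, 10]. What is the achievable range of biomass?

424 to 974

Intervening on planting_density fixes its value directly, overriding its dependence on mulch_depth.
Substituting into the N_uptake equation gives N_uptake = 2*planting_density + 10.
This gives canopy = -6*planting_density - 58.
This gives root_mass = 24*planting_density + 234.
Substituting into the biomass equation gives biomass = 50*planting_density + 474.
Linear in planting_density, so extremes are at the endpoints: planting_density = -1 gives biomass = 424; planting_density = 10 gives biomass = 974.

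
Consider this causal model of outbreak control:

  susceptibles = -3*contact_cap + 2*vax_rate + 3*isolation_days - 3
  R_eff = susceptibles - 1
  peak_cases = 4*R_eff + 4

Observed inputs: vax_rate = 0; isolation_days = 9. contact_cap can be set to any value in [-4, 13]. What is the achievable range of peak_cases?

-60 to 144

Substituting into the susceptibles equation gives susceptibles = -3*contact_cap + 24.
This gives R_eff = -3*contact_cap + 23.
Substituting into the peak_cases equation gives peak_cases = -12*contact_cap + 96.
Linear in contact_cap, so extremes are at the endpoints: contact_cap = -4 gives peak_cases = 144; contact_cap = 13 gives peak_cases = -60.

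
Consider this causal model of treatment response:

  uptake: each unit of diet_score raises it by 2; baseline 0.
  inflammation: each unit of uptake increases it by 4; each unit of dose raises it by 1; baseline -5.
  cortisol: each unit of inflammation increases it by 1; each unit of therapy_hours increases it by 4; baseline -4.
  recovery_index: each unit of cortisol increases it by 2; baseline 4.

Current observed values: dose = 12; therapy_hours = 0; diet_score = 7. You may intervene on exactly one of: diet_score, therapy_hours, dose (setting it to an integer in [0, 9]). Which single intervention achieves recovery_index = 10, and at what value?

Intervening on diet_score: with other inputs at their observed values, recovery_index = 16*diet_score + 10. Solving for 10 gives diet_score = 0, within [0, 9].
Intervening on therapy_hours: recovery_index = 8*therapy_hours + 122. Reaching 10 requires therapy_hours = -14, outside [0, 9].
Intervening on dose: recovery_index = 2*dose + 98. Reaching 10 requires dose = -44, outside [0, 9].

set diet_score = 0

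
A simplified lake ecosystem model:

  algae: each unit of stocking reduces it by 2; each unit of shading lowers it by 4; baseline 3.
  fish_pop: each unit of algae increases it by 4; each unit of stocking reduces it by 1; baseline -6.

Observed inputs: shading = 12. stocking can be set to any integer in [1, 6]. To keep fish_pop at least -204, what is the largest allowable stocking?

stocking = 2

Substituting into the algae equation gives algae = -2*stocking - 45.
Substituting into the fish_pop equation gives fish_pop = -9*stocking - 186.
Require -9*stocking - 186 ≥ -204, so stocking ≤ 2.
The largest integer in [1, 6] satisfying this is 2.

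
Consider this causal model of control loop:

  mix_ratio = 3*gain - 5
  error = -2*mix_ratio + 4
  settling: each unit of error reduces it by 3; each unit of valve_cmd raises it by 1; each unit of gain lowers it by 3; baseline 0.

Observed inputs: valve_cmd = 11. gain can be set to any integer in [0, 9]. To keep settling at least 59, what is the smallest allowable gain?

Substituting into the error equation gives error = -6*gain + 14.
Substituting into the settling equation gives settling = 15*gain - 31.
Require 15*gain - 31 ≥ 59, so gain ≥ 6.
The smallest integer in [0, 9] satisfying this is 6.

gain = 6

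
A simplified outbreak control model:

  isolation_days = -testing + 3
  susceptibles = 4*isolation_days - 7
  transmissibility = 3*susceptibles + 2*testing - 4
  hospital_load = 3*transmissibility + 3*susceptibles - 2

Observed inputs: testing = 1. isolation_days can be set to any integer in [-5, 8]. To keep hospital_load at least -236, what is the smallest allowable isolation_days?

isolation_days = -3

Intervening on isolation_days fixes its value directly, overriding its dependence on testing.
Substituting into the transmissibility equation gives transmissibility = 12*isolation_days - 23.
Substituting into the hospital_load equation gives hospital_load = 48*isolation_days - 92.
Require 48*isolation_days - 92 ≥ -236, so isolation_days ≥ -3.
The smallest integer in [-5, 8] satisfying this is -3.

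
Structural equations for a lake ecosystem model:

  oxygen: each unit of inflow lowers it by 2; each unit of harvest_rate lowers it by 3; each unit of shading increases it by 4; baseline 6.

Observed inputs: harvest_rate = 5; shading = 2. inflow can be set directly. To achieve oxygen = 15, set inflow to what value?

inflow = -8

Substituting into the oxygen equation gives oxygen = -2*inflow - 1.
Solve -2*inflow - 1 = 15: inflow = (15 + 1) / -2 = -8.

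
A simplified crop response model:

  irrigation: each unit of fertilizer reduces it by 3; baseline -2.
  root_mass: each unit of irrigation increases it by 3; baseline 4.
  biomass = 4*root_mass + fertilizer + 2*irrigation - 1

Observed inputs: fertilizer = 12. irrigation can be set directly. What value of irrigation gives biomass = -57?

Intervening on irrigation fixes its value directly, overriding its dependence on fertilizer.
Substituting into the biomass equation gives biomass = 14*irrigation + 27.
Solve 14*irrigation + 27 = -57: irrigation = (-57 - 27) / 14 = -6.

irrigation = -6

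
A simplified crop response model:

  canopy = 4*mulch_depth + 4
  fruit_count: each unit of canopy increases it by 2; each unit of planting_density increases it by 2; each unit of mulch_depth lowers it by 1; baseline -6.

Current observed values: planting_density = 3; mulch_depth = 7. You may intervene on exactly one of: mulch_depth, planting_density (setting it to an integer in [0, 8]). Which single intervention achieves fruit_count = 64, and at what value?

Intervening on mulch_depth: with other inputs at their observed values, fruit_count = 7*mulch_depth + 8. Solving for 64 gives mulch_depth = 8, within [0, 8].
Intervening on planting_density: fruit_count = 2*planting_density + 51. Reaching 64 requires planting_density = 13/2, not an integer.

set mulch_depth = 8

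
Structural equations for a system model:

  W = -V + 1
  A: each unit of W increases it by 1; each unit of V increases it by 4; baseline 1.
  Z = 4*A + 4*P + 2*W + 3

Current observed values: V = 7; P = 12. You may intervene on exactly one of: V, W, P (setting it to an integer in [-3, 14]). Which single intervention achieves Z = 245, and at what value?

set W = 13

Intervening on V: Z = 10*V + 61. Reaching 245 requires V = 92/5, not an integer.
Intervening on W: with other inputs at their observed values, Z = 6*W + 167. Solving for 245 gives W = 13, within [-3, 14].
Intervening on P: Z = 4*P + 83. Reaching 245 requires P = 81/2, not an integer.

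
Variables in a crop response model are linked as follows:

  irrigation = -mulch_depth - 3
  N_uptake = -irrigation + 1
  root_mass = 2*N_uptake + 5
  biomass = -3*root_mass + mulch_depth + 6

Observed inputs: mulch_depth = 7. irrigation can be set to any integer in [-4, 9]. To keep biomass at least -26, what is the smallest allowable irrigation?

irrigation = -3

Intervening on irrigation fixes its value directly, overriding its dependence on mulch_depth.
Substituting into the root_mass equation gives root_mass = -2*irrigation + 7.
Substituting into the biomass equation gives biomass = 6*irrigation - 8.
Require 6*irrigation - 8 ≥ -26, so irrigation ≥ -3.
The smallest integer in [-4, 9] satisfying this is -3.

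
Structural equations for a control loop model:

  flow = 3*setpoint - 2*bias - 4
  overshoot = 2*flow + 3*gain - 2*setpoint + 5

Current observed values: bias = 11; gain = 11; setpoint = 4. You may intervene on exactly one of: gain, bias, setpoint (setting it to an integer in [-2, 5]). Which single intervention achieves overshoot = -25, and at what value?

Intervening on gain: with other inputs at their observed values, overshoot = 3*gain - 31. Solving for -25 gives gain = 2, within [-2, 5].
Intervening on bias: overshoot = -4*bias + 46. Reaching -25 requires bias = 71/4, not an integer.
Intervening on setpoint: overshoot = 4*setpoint - 14. Reaching -25 requires setpoint = -11/4, not an integer.

set gain = 2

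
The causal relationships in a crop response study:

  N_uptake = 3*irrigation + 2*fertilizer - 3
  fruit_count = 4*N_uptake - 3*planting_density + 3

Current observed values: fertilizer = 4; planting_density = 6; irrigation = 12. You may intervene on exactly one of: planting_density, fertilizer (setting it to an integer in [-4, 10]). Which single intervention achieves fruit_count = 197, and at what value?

Intervening on planting_density: fruit_count = -3*planting_density + 167. Reaching 197 requires planting_density = -10, outside [-4, 10].
Intervening on fertilizer: with other inputs at their observed values, fruit_count = 8*fertilizer + 117. Solving for 197 gives fertilizer = 10, within [-4, 10].

set fertilizer = 10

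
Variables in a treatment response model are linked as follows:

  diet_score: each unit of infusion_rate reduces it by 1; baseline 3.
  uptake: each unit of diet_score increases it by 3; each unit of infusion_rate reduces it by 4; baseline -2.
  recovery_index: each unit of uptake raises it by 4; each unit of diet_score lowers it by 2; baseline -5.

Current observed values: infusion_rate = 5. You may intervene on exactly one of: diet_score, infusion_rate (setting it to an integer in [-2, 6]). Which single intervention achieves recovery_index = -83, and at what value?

Intervening on diet_score: with other inputs at their observed values, recovery_index = 10*diet_score - 93. Solving for -83 gives diet_score = 1, within [-2, 6].
Intervening on infusion_rate: recovery_index = -26*infusion_rate + 17. Reaching -83 requires infusion_rate = 50/13, not an integer.

set diet_score = 1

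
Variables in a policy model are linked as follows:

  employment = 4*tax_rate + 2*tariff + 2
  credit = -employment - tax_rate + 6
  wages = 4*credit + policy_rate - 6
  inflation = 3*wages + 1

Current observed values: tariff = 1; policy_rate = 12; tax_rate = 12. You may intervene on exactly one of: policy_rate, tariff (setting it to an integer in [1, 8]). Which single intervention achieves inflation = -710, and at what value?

set policy_rate = 1

Intervening on policy_rate: with other inputs at their observed values, inflation = 3*policy_rate - 713. Solving for -710 gives policy_rate = 1, within [1, 8].
Intervening on tariff: inflation = -24*tariff - 653. Reaching -710 requires tariff = 19/8, not an integer.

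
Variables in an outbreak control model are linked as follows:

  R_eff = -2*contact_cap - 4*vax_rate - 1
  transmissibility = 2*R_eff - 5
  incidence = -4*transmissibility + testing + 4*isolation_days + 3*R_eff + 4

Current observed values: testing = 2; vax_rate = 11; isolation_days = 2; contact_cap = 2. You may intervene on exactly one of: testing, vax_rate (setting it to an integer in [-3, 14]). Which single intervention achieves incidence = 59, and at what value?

set vax_rate = 0

Intervening on testing: incidence = testing + 277. Reaching 59 requires testing = -218, outside [-3, 14].
Intervening on vax_rate: with other inputs at their observed values, incidence = 20*vax_rate + 59. Solving for 59 gives vax_rate = 0, within [-3, 14].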